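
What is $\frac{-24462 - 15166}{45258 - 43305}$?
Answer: $- \frac{39628}{1953} \approx -20.291$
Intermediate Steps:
$\frac{-24462 - 15166}{45258 - 43305} = - \frac{39628}{1953}$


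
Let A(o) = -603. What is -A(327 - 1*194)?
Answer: 603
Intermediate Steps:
-A(327 - 1*194) = -1*(-603) = 603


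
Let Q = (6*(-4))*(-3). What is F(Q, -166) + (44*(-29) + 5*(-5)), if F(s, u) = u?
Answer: -1467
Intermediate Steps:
Q = 72 (Q = -24*(-3) = 72)
F(Q, -166) + (44*(-29) + 5*(-5)) = -166 + (44*(-29) + 5*(-5)) = -166 + (-1276 - 25) = -166 - 1301 = -1467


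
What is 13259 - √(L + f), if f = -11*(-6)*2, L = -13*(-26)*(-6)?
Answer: 13259 - 2*I*√474 ≈ 13259.0 - 43.543*I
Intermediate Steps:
L = -2028 (L = 338*(-6) = -2028)
f = 132 (f = 66*2 = 132)
13259 - √(L + f) = 13259 - √(-2028 + 132) = 13259 - √(-1896) = 13259 - 2*I*√474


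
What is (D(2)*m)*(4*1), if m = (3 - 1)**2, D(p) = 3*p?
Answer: 96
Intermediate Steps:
m = 4 (m = 2**2 = 4)
(D(2)*m)*(4*1) = ((3*2)*4)*(4*1) = (6*4)*4 = 24*4 = 96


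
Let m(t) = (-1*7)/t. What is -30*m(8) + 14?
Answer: 161/4 ≈ 40.250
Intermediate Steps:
m(t) = -7/t
-30*m(8) + 14 = -(-210)/8 + 14 = -30*(-7/8) + 14 = 105/4 + 14 = 161/4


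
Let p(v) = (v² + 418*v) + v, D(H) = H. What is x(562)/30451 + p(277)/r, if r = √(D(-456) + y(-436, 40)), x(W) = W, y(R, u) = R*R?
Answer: 562/30451 + 48198*√47410/23705 ≈ 442.73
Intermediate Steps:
y(R, u) = R²
p(v) = v² + 419*v
r = 2*√47410 (r = √(-456 + (-436)²) = √(-456 + 190096) = √189640 = 2*√47410 ≈ 435.48)
x(562)/30451 + p(277)/r = 562/30451 + (277*(419 + 277))/((2*√47410)) = 562*(1/30451) + (277*696)*(√47410/94820) = 562/30451 + 192792*(√47410/94820) = 562/30451 + 48198*√47410/23705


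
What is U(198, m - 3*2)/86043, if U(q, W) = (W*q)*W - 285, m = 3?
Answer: 499/28681 ≈ 0.017398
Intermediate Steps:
U(q, W) = -285 + q*W² (U(q, W) = q*W² - 285 = -285 + q*W²)
U(198, m - 3*2)/86043 = (-285 + 198*(3 - 3*2)²)/86043 = (-285 + 198*(3 - 6)²)*(1/86043) = (-285 + 198*(-3)²)*(1/86043) = (-285 + 198*9)*(1/86043) = (-285 + 1782)*(1/86043) = 1497*(1/86043) = 499/28681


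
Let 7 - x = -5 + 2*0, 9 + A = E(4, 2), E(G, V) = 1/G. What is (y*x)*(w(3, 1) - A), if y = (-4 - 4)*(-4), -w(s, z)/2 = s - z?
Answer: 1824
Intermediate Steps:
w(s, z) = -2*s + 2*z (w(s, z) = -2*(s - z) = -2*s + 2*z)
A = -35/4 (A = -9 + 1/4 = -35/4 ≈ -8.7500)
x = 12 (x = 7 - (-5 + 2*0) = 7 - (-5 + 0) = 7 - 1*(-5) = 7 + 5 = 12)
y = 32 (y = -8*(-4) = 32)
(y*x)*(w(3, 1) - A) = (32*12)*((-2*3 + 2*1) - 1*(-35/4)) = 384*((-6 + 2) + 35/4) = 384*(-4 + 35/4) = 384*(19/4) = 1824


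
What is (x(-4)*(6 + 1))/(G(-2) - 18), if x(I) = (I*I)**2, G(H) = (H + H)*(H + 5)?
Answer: -896/15 ≈ -59.733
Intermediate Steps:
G(H) = 2*H*(5 + H) (G(H) = (2*H)*(5 + H) = 2*H*(5 + H))
x(I) = I**4 (x(I) = (I**2)**2 = I**4)
(x(-4)*(6 + 1))/(G(-2) - 18) = ((-4)**4*(6 + 1))/(2*(-2)*(5 - 2) - 18) = (256*7)/(2*(-2)*3 - 18) = 1792/(-12 - 18) = 1792/(-30) = 1792*(-1/30) = -896/15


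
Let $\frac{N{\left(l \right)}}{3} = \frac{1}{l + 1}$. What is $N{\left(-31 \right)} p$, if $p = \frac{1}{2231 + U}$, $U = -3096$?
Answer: $\frac{1}{8650} \approx 0.00011561$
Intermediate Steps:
$p = - \frac{1}{865}$ ($p = \frac{1}{2231 - 3096} = \frac{1}{-865} = - \frac{1}{865} \approx -0.0011561$)
$N{\left(l \right)} = \frac{3}{1 + l}$ ($N{\left(l \right)} = \frac{3}{l + 1} = \frac{3}{1 + l}$)
$N{\left(-31 \right)} p = \frac{3}{1 - 31} \left(- \frac{1}{865}\right) = \frac{3}{-30} \left(- \frac{1}{865}\right) = 3 \left(- \frac{1}{30}\right) \left(- \frac{1}{865}\right) = \left(- \frac{1}{10}\right) \left(- \frac{1}{865}\right) = \frac{1}{8650}$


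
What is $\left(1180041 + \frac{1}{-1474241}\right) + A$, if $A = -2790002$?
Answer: $- \frac{2373470514602}{1474241} \approx -1.61 \cdot 10^{6}$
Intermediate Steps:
$\left(1180041 + \frac{1}{-1474241}\right) + A = \left(1180041 + \frac{1}{-1474241}\right) - 2790002 = \left(1180041 - \frac{1}{1474241}\right) - 2790002 = \frac{1739664823880}{1474241} - 2790002 = - \frac{2373470514602}{1474241}$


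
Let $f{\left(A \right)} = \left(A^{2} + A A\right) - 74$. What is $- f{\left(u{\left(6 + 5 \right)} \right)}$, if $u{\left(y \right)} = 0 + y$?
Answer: $-168$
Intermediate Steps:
$u{\left(y \right)} = y$
$f{\left(A \right)} = -74 + 2 A^{2}$ ($f{\left(A \right)} = \left(A^{2} + A^{2}\right) - 74 = 2 A^{2} - 74 = -74 + 2 A^{2}$)
$- f{\left(u{\left(6 + 5 \right)} \right)} = - (-74 + 2 \left(6 + 5\right)^{2}) = - (-74 + 2 \cdot 11^{2}) = - (-74 + 2 \cdot 121) = - (-74 + 242) = \left(-1\right) 168 = -168$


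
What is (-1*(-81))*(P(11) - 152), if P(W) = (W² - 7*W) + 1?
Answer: -8667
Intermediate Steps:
P(W) = 1 + W² - 7*W
(-1*(-81))*(P(11) - 152) = (-1*(-81))*((1 + 11² - 7*11) - 152) = 81*((1 + 121 - 77) - 152) = 81*(45 - 152) = 81*(-107) = -8667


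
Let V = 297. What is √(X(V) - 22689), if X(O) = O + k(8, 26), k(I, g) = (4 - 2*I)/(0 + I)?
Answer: I*√89574/2 ≈ 149.64*I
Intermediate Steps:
k(I, g) = (4 - 2*I)/I
X(O) = -3/2 + O (X(O) = O + (-2 + 4/8) = O + (-2 + 4*(⅛)) = O + (-2 + ½) = O - 3/2 = -3/2 + O)
√(X(V) - 22689) = √((-3/2 + 297) - 22689) = √(591/2 - 22689) = √(-44787/2) = I*√89574/2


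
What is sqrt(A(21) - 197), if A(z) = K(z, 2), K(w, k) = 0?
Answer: I*sqrt(197) ≈ 14.036*I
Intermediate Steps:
A(z) = 0
sqrt(A(21) - 197) = sqrt(0 - 197) = sqrt(-197) = I*sqrt(197)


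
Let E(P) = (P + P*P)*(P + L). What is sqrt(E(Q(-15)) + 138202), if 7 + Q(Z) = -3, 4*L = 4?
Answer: 4*sqrt(8587) ≈ 370.66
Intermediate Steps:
L = 1 (L = (1/4)*4 = 1)
Q(Z) = -10 (Q(Z) = -7 - 3 = -10)
E(P) = (1 + P)*(P + P**2) (E(P) = (P + P*P)*(P + 1) = (P + P**2)*(1 + P) = (1 + P)*(P + P**2))
sqrt(E(Q(-15)) + 138202) = sqrt(-10*(1 + (-10)**2 + 2*(-10)) + 138202) = sqrt(-10*(1 + 100 - 20) + 138202) = sqrt(-10*81 + 138202) = sqrt(-810 + 138202) = sqrt(137392) = 4*sqrt(8587)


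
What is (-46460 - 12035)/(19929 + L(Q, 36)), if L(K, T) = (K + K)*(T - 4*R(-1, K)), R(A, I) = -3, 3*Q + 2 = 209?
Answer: -58495/26553 ≈ -2.2030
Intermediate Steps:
Q = 69 (Q = -⅔ + (⅓)*209 = -⅔ + 209/3 = 69)
L(K, T) = 2*K*(12 + T) (L(K, T) = (K + K)*(T - 4*(-3)) = (2*K)*(T + 12) = (2*K)*(12 + T) = 2*K*(12 + T))
(-46460 - 12035)/(19929 + L(Q, 36)) = (-46460 - 12035)/(19929 + 2*69*(12 + 36)) = -58495/(19929 + 2*69*48) = -58495/(19929 + 6624) = -58495/26553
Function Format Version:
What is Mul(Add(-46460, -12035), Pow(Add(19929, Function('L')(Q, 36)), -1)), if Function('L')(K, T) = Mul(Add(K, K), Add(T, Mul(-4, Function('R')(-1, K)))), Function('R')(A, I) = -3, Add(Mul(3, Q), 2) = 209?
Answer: Rational(-58495, 26553) ≈ -2.2030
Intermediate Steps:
Q = 69 (Q = Add(Rational(-2, 3), Mul(Rational(1, 3), 209)) = Add(Rational(-2, 3), Rational(209, 3)) = 69)
Function('L')(K, T) = Mul(2, K, Add(12, T)) (Function('L')(K, T) = Mul(Add(K, K), Add(T, Mul(-4, -3))) = Mul(Mul(2, K), Add(T, 12)) = Mul(Mul(2, K), Add(12, T)) = Mul(2, K, Add(12, T)))
Mul(Add(-46460, -12035), Pow(Add(19929, Function('L')(Q, 36)), -1)) = Mul(Add(-46460, -12035), Pow(Add(19929, Mul(2, 69, Add(12, 36))), -1)) = Mul(-58495, Pow(Add(19929, Mul(2, 69, 48)), -1)) = Mul(-58495, Pow(Add(19929, 6624), -1)) = Mul(-58495, Pow(26553, -1)) = Mul(-58495, Rational(1, 26553)) = Rational(-58495, 26553)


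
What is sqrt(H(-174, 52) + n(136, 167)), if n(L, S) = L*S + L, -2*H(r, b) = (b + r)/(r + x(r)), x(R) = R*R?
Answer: sqrt(20703269306814)/30102 ≈ 151.16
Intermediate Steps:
x(R) = R**2
H(r, b) = -(b + r)/(2*(r + r**2))
n(L, S) = L + L*S
sqrt(H(-174, 52) + n(136, 167)) = sqrt((1/2)*(-1*52 - 1*(-174))/(-174*(1 - 174)) + 136*(1 + 167)) = sqrt((1/2)*(-1/174)*(-52 + 174)/(-173) + 136*168) = sqrt((1/2)*(-1/174)*(-1/173)*122 + 22848) = sqrt(61/30102 + 22848) = sqrt(687770557/30102) = sqrt(20703269306814)/30102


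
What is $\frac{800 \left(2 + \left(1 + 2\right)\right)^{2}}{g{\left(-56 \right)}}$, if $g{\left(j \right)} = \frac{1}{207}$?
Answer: $4140000$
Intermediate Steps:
$g{\left(j \right)} = \frac{1}{207}$
$\frac{800 \left(2 + \left(1 + 2\right)\right)^{2}}{g{\left(-56 \right)}} = 800 \left(2 + \left(1 + 2\right)\right)^{2} \frac{1}{\frac{1}{207}} = 800 \left(2 + 3\right)^{2} \cdot 207 = 800 \cdot 5^{2} \cdot 207 = 800 \cdot 25 \cdot 207 = 20000 \cdot 207 = 4140000$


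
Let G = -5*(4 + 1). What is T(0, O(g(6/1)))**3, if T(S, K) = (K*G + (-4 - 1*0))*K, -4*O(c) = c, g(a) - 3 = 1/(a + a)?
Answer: -19948814692561/12230590464 ≈ -1631.1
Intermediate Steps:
G = -25 (G = -5*5 = -25)
g(a) = 3 + 1/(2*a) (g(a) = 3 + 1/(a + a) = 3 + 1/(2*a))
O(c) = -c/4
T(S, K) = K*(-4 - 25*K) (T(S, K) = (K*(-25) + (-4 - 1*0))*K = (-25*K + (-4 + 0))*K = (-25*K - 4)*K = (-4 - 25*K)*K = K*(-4 - 25*K))
T(0, O(g(6/1)))**3 = (-(-(3 + 1/(2*((6/1))))/4)*(4 + 25*(-(3 + 1/(2*((6/1))))/4)))**3 = (-(-(3 + 1/(2*((6*1))))/4)*(4 + 25*(-(3 + 1/(2*((6*1))))/4)))**3 = (-(-(3 + (1/2)/6)/4)*(4 + 25*(-(3 + (1/2)/6)/4)))**3 = (-(-(3 + (1/2)*(1/6))/4)*(4 + 25*(-(3 + (1/2)*(1/6))/4)))**3 = (-(-(3 + 1/12)/4)*(4 + 25*(-(3 + 1/12)/4)))**3 = (-(-1/4*37/12)*(4 + 25*(-1/4*37/12)))**3 = (-1*(-37/48)*(4 + 25*(-37/48)))**3 = (-1*(-37/48)*(4 - 925/48))**3 = (-1*(-37/48)*(-733/48))**3 = (-27121/2304)**3 = -19948814692561/12230590464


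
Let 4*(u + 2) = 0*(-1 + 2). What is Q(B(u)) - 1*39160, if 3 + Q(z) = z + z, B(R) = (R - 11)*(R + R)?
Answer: -39059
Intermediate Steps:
u = -2 (u = -2 + (0*(-1 + 2))/4 = -2 + (0*1)/4 = -2 + (1/4)*0 = -2 + 0 = -2)
B(R) = 2*R*(-11 + R) (B(R) = (-11 + R)*(2*R) = 2*R*(-11 + R))
Q(z) = -3 + 2*z (Q(z) = -3 + (z + z) = -3 + 2*z)
Q(B(u)) - 1*39160 = (-3 + 2*(2*(-2)*(-11 - 2))) - 1*39160 = (-3 + 2*(2*(-2)*(-13))) - 39160 = (-3 + 2*52) - 39160 = (-3 + 104) - 39160 = 101 - 39160 = -39059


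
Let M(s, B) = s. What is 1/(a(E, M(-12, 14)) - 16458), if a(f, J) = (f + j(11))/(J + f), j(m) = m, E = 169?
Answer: -157/2583726 ≈ -6.0765e-5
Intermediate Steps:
a(f, J) = (11 + f)/(J + f) (a(f, J) = (f + 11)/(J + f) = (11 + f)/(J + f))
1/(a(E, M(-12, 14)) - 16458) = 1/((11 + 169)/(-12 + 169) - 16458) = 1/(180/157 - 16458) = 1/(-2583726/157) = -157/2583726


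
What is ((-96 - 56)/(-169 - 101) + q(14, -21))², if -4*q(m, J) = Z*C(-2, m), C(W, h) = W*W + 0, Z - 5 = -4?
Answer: 3481/18225 ≈ 0.19100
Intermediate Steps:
Z = 1 (Z = 5 - 4 = 1)
C(W, h) = W² (C(W, h) = W² + 0 = W²)
q(m, J) = -1 (q(m, J) = -(-2)²/4 = -4/4 = -¼*4 = -1)
((-96 - 56)/(-169 - 101) + q(14, -21))² = ((-96 - 56)/(-169 - 101) - 1)² = (-152/(-270) - 1)² = (-152*(-1/270) - 1)² = (76/135 - 1)² = (-59/135)² = 3481/18225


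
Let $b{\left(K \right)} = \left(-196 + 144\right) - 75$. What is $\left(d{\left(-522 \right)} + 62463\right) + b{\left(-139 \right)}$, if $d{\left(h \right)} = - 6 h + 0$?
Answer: $65468$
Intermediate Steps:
$d{\left(h \right)} = - 6 h$
$b{\left(K \right)} = -127$ ($b{\left(K \right)} = -52 - 75 = -127$)
$\left(d{\left(-522 \right)} + 62463\right) + b{\left(-139 \right)} = \left(\left(-6\right) \left(-522\right) + 62463\right) - 127 = \left(3132 + 62463\right) - 127 = 65595 - 127 = 65468$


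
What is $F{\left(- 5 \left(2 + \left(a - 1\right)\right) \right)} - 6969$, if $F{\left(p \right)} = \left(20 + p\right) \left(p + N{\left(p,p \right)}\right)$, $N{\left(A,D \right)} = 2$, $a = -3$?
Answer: $-6609$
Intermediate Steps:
$F{\left(p \right)} = \left(2 + p\right) \left(20 + p\right)$ ($F{\left(p \right)} = \left(20 + p\right) \left(p + 2\right) = \left(20 + p\right) \left(2 + p\right) = \left(2 + p\right) \left(20 + p\right)$)
$F{\left(- 5 \left(2 + \left(a - 1\right)\right) \right)} - 6969 = \left(40 + \left(- 5 \left(2 - 4\right)\right)^{2} + 22 \left(- 5 \left(2 - 4\right)\right)\right) - 6969 = \left(40 + \left(\left(-5\right) \left(-2\right)\right)^{2} + 22 \left(\left(-5\right) \left(-2\right)\right)\right) - 6969 = \left(40 + 10^{2} + 22 \cdot 10\right) - 6969 = \left(40 + 100 + 220\right) - 6969 = 360 - 6969 = -6609$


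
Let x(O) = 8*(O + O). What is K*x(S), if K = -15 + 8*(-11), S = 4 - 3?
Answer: -1648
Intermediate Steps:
S = 1
x(O) = 16*O (x(O) = 8*(2*O) = 16*O)
K = -103 (K = -15 - 88 = -103)
K*x(S) = -1648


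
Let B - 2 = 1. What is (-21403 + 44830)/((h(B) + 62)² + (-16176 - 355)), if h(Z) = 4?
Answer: -23427/12175 ≈ -1.9242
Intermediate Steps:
B = 3 (B = 2 + 1 = 3)
(-21403 + 44830)/((h(B) + 62)² + (-16176 - 355)) = (-21403 + 44830)/((4 + 62)² + (-16176 - 355)) = 23427/(66² - 16531) = 23427/(4356 - 16531) = 23427/(-12175) = 23427*(-1/12175) = -23427/12175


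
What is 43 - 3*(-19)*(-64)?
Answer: -3605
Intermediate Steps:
43 - 3*(-19)*(-64) = 43 + 57*(-64) = 43 - 3648 = -3605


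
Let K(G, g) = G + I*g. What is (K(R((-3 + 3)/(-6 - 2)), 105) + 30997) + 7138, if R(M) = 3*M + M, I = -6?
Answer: 37505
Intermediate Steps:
R(M) = 4*M
K(G, g) = G - 6*g
(K(R((-3 + 3)/(-6 - 2)), 105) + 30997) + 7138 = ((4*((-3 + 3)/(-6 - 2)) - 6*105) + 30997) + 7138 = ((4*(0/(-8)) - 630) + 30997) + 7138 = ((4*(0*(-⅛)) - 630) + 30997) + 7138 = ((4*0 - 630) + 30997) + 7138 = ((0 - 630) + 30997) + 7138 = (-630 + 30997) + 7138 = 30367 + 7138 = 37505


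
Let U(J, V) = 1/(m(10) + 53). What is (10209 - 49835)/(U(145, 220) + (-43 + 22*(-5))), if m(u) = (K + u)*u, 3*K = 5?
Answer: 10084817/38937 ≈ 259.00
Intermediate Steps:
K = 5/3 (K = (⅓)*5 = 5/3 ≈ 1.6667)
m(u) = u*(5/3 + u) (m(u) = (5/3 + u)*u = u*(5/3 + u))
U(J, V) = 3/509 (U(J, V) = 1/((⅓)*10*(5 + 3*10) + 53) = 1/((⅓)*10*(5 + 30) + 53) = 1/((⅓)*10*35 + 53) = 1/(350/3 + 53) = 1/(509/3) = 3/509)
(10209 - 49835)/(U(145, 220) + (-43 + 22*(-5))) = (10209 - 49835)/(3/509 + (-43 + 22*(-5))) = -39626/(3/509 + (-43 - 110)) = -39626/(3/509 - 153) = -39626/(-77874/509) = -39626*(-509/77874) = 10084817/38937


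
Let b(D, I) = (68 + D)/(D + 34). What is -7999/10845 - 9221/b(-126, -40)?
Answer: -4600312241/314505 ≈ -14627.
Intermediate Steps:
b(D, I) = (68 + D)/(34 + D)
-7999/10845 - 9221/b(-126, -40) = -7999/10845 - 9221*(34 - 126)/(68 - 126) = -7999*1/10845 - 9221/(-58/(-92)) = -7999/10845 - 9221/((-1/92*(-58))) = -7999/10845 - 9221/29/46 = -7999/10845 - 9221*46/29 = -7999/10845 - 424166/29 = -4600312241/314505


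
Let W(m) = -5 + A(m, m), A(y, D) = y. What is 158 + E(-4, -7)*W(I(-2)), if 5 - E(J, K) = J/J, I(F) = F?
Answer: 130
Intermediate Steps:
E(J, K) = 4 (E(J, K) = 5 - J/J = 5 - 1*1 = 5 - 1 = 4)
W(m) = -5 + m
158 + E(-4, -7)*W(I(-2)) = 158 + 4*(-5 - 2) = 158 + 4*(-7) = 158 - 28 = 130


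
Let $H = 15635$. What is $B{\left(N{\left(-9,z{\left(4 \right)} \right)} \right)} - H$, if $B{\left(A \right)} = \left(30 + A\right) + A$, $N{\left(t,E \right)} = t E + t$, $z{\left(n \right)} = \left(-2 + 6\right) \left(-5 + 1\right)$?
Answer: $-15335$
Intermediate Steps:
$z{\left(n \right)} = -16$ ($z{\left(n \right)} = 4 \left(-4\right) = -16$)
$N{\left(t,E \right)} = t + E t$ ($N{\left(t,E \right)} = E t + t = t + E t$)
$B{\left(A \right)} = 30 + 2 A$
$B{\left(N{\left(-9,z{\left(4 \right)} \right)} \right)} - H = \left(30 + 2 \left(- 9 \left(1 - 16\right)\right)\right) - 15635 = \left(30 + 2 \left(\left(-9\right) \left(-15\right)\right)\right) - 15635 = \left(30 + 2 \cdot 135\right) - 15635 = \left(30 + 270\right) - 15635 = 300 - 15635 = -15335$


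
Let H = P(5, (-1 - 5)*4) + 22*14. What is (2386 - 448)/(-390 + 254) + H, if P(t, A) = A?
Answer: 1079/4 ≈ 269.75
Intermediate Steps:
H = 284 (H = (-1 - 5)*4 + 22*14 = -6*4 + 308 = -24 + 308 = 284)
(2386 - 448)/(-390 + 254) + H = (2386 - 448)/(-390 + 254) + 284 = 1938/(-136) + 284 = 1938*(-1/136) + 284 = -57/4 + 284 = 1079/4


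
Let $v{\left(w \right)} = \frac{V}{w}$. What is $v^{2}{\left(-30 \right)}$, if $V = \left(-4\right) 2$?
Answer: $\frac{16}{225} \approx 0.071111$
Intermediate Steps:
$V = -8$
$v{\left(w \right)} = - \frac{8}{w}$
$v^{2}{\left(-30 \right)} = \left(- \frac{8}{-30}\right)^{2} = \left(\left(-8\right) \left(- \frac{1}{30}\right)\right)^{2} = \left(\frac{4}{15}\right)^{2} = \frac{16}{225}$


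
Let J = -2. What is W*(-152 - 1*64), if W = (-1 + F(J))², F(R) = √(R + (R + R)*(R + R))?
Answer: -3240 + 432*√14 ≈ -1623.6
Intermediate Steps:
F(R) = √(R + 4*R²) (F(R) = √(R + (2*R)*(2*R)) = √(R + 4*R²))
W = (-1 + √14)² (W = (-1 + √(-2*(1 + 4*(-2))))² = (-1 + √(-2*(1 - 8)))² = (-1 + √(-2*(-7)))² = (-1 + √14)² ≈ 7.5167)
W*(-152 - 1*64) = (1 - √14)²*(-152 - 1*64) = (1 - √14)²*(-152 - 64) = (1 - √14)²*(-216) = -216*(1 - √14)²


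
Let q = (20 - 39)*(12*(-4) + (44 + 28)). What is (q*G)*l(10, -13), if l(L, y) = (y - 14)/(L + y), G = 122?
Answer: -500688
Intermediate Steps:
l(L, y) = (-14 + y)/(L + y)
q = -456 (q = -19*(-48 + 72) = -19*24 = -456)
(q*G)*l(10, -13) = (-456*122)*((-14 - 13)/(10 - 13)) = -55632*(-27)/(-3) = -(-18544)*(-27) = -55632*9 = -500688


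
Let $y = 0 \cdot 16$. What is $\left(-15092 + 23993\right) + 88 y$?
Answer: $8901$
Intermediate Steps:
$y = 0$
$\left(-15092 + 23993\right) + 88 y = \left(-15092 + 23993\right) + 88 \cdot 0 = 8901 + 0 = 8901$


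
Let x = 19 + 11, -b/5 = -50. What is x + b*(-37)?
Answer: -9220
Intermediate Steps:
b = 250 (b = -5*(-50) = 250)
x = 30
x + b*(-37) = 30 + 250*(-37) = 30 - 9250 = -9220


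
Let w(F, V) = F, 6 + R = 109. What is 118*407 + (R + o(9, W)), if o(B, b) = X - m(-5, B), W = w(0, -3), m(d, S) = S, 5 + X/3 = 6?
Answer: 48123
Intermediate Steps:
X = 3 (X = -15 + 3*6 = -15 + 18 = 3)
R = 103 (R = -6 + 109 = 103)
W = 0
o(B, b) = 3 - B
118*407 + (R + o(9, W)) = 118*407 + (103 + (3 - 1*9)) = 48026 + (103 + (3 - 9)) = 48026 + (103 - 6) = 48026 + 97 = 48123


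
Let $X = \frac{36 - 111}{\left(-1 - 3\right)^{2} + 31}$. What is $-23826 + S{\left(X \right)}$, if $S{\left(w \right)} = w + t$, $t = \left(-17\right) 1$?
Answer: $- \frac{1120696}{47} \approx -23845.0$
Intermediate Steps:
$t = -17$
$X = - \frac{75}{47}$ ($X = - \frac{75}{\left(-4\right)^{2} + 31} = - \frac{75}{16 + 31} = - \frac{75}{47} \approx -1.5957$)
$S{\left(w \right)} = -17 + w$ ($S{\left(w \right)} = w - 17 = -17 + w$)
$-23826 + S{\left(X \right)} = -23826 - \frac{874}{47} = - \frac{1120696}{47}$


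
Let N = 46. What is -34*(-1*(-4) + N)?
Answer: -1700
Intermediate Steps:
-34*(-1*(-4) + N) = -34*(-1*(-4) + 46) = -34*(4 + 46) = -34*50 = -1700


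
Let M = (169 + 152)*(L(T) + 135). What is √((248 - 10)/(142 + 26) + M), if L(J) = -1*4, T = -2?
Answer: √1513887/6 ≈ 205.07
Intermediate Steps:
L(J) = -4
M = 42051 (M = (169 + 152)*(-4 + 135) = 321*131 = 42051)
√((248 - 10)/(142 + 26) + M) = √((248 - 10)/(142 + 26) + 42051) = √(238/168 + 42051) = √(238*(1/168) + 42051) = √(17/12 + 42051) = √(504629/12) = √1513887/6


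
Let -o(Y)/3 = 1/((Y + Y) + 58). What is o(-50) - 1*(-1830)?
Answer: 25621/14 ≈ 1830.1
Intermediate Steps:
o(Y) = -3/(58 + 2*Y) (o(Y) = -3/((Y + Y) + 58) = -3/(2*Y + 58) = -3/(58 + 2*Y))
o(-50) - 1*(-1830) = -3/(58 + 2*(-50)) - 1*(-1830) = -3/(58 - 100) + 1830 = -3/(-42) + 1830 = -3*(-1/42) + 1830 = 1/14 + 1830 = 25621/14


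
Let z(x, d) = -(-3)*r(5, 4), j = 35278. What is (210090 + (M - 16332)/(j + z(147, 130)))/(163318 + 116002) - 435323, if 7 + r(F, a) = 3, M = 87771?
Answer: -4288141419310381/9850499120 ≈ -4.3532e+5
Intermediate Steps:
r(F, a) = -4 (r(F, a) = -7 + 3 = -4)
z(x, d) = -12 (z(x, d) = -(-3)*(-4) = -3*4 = -12)
(210090 + (M - 16332)/(j + z(147, 130)))/(163318 + 116002) - 435323 = (210090 + (87771 - 16332)/(35278 - 12))/(163318 + 116002) - 435323 = (210090 + 71439/35266)/279320 - 435323 = (210090 + 71439*(1/35266))*(1/279320) - 435323 = (210090 + 71439/35266)*(1/279320) - 435323 = (7409105379/35266)*(1/279320) - 435323 = 7409105379/9850499120 - 435323 = -4288141419310381/9850499120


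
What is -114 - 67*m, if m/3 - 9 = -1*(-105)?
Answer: -23028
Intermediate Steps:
m = 342 (m = 27 + 3*(-1*(-105)) = 27 + 3*105 = 27 + 315 = 342)
-114 - 67*m = -114 - 67*342 = -114 - 22914 = -23028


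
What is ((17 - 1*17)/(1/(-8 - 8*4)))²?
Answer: 0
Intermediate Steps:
((17 - 1*17)/(1/(-8 - 8*4)))² = ((17 - 17)/(1/(-8 - 32)))² = (0/(1/(-40)))² = (0/(-1/40))² = (0*(-40))² = 0² = 0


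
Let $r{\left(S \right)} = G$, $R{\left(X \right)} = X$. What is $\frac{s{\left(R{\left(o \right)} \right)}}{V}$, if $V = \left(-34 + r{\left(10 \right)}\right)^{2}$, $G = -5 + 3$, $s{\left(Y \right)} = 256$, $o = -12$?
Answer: $\frac{16}{81} \approx 0.19753$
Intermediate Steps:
$G = -2$
$r{\left(S \right)} = -2$
$V = 1296$ ($V = \left(-34 - 2\right)^{2} = \left(-36\right)^{2} = 1296$)
$\frac{s{\left(R{\left(o \right)} \right)}}{V} = \frac{256}{1296} = 256 \cdot \frac{1}{1296} = \frac{16}{81}$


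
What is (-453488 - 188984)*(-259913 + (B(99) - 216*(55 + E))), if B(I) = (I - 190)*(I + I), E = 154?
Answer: 207566641400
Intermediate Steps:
B(I) = 2*I*(-190 + I) (B(I) = (-190 + I)*(2*I) = 2*I*(-190 + I))
(-453488 - 188984)*(-259913 + (B(99) - 216*(55 + E))) = (-453488 - 188984)*(-259913 + (2*99*(-190 + 99) - 216*(55 + 154))) = -642472*(-259913 + (2*99*(-91) - 216*209)) = -642472*(-259913 + (-18018 - 1*45144)) = -642472*(-259913 + (-18018 - 45144)) = -642472*(-259913 - 63162) = -642472*(-323075) = 207566641400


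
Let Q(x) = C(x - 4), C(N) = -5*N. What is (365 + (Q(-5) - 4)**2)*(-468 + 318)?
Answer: -306900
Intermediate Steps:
Q(x) = 20 - 5*x (Q(x) = -5*(x - 4) = -5*(-4 + x) = 20 - 5*x)
(365 + (Q(-5) - 4)**2)*(-468 + 318) = (365 + ((20 - 5*(-5)) - 4)**2)*(-468 + 318) = (365 + ((20 + 25) - 4)**2)*(-150) = (365 + (45 - 4)**2)*(-150) = (365 + 41**2)*(-150) = (365 + 1681)*(-150) = 2046*(-150) = -306900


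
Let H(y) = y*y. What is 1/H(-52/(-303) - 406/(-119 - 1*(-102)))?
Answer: 26532801/15351705604 ≈ 0.0017283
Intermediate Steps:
H(y) = y**2
1/H(-52/(-303) - 406/(-119 - 1*(-102))) = 1/((-52/(-303) - 406/(-119 - 1*(-102)))**2) = 1/((-52*(-1/303) - 406/(-119 + 102))**2) = 1/((52/303 - 406/(-17))**2) = 1/((52/303 - 406*(-1/17))**2) = 1/((52/303 + 406/17)**2) = 1/((123902/5151)**2) = 1/(15351705604/26532801) = 26532801/15351705604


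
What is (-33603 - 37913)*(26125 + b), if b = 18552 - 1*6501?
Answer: -2730194816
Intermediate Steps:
b = 12051 (b = 18552 - 6501 = 12051)
(-33603 - 37913)*(26125 + b) = (-33603 - 37913)*(26125 + 12051) = -71516*38176 = -2730194816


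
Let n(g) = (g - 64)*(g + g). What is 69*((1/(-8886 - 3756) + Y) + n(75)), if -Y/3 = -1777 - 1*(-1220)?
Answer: 965633863/4214 ≈ 2.2915e+5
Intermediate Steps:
Y = 1671 (Y = -3*(-1777 - 1*(-1220)) = -3*(-1777 + 1220) = -3*(-557) = 1671)
n(g) = 2*g*(-64 + g) (n(g) = (-64 + g)*(2*g) = 2*g*(-64 + g))
69*((1/(-8886 - 3756) + Y) + n(75)) = 69*((1/(-8886 - 3756) + 1671) + 2*75*(-64 + 75)) = 69*((1/(-12642) + 1671) + 2*75*11) = 69*((-1/12642 + 1671) + 1650) = 69*(21124781/12642 + 1650) = 69*(41984081/12642) = 965633863/4214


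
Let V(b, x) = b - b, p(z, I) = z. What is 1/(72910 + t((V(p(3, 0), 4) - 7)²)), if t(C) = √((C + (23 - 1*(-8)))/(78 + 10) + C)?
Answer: 802010/58474548551 - 3*√671/58474548551 ≈ 1.3714e-5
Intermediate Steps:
V(b, x) = 0
t(C) = √(31/88 + 89*C/88) (t(C) = √((C + (23 + 8))/88 + C) = √((C + 31)*(1/88) + C) = √((31 + C)*(1/88) + C) = √((31/88 + C/88) + C) = √(31/88 + 89*C/88))
1/(72910 + t((V(p(3, 0), 4) - 7)²)) = 1/(72910 + √(682 + 1958*(0 - 7)²)/44) = 1/(72910 + √(682 + 1958*(-7)²)/44) = 1/(72910 + √(682 + 1958*49)/44) = 1/(72910 + √(682 + 95942)/44) = 1/(72910 + √96624/44) = 1/(72910 + (12*√671)/44) = 1/(72910 + 3*√671/11)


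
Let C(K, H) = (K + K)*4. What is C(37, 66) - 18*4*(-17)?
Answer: 1520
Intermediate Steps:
C(K, H) = 8*K (C(K, H) = (2*K)*4 = 8*K)
C(37, 66) - 18*4*(-17) = 8*37 - 18*4*(-17) = 296 - 72*(-17) = 296 - 1*(-1224) = 296 + 1224 = 1520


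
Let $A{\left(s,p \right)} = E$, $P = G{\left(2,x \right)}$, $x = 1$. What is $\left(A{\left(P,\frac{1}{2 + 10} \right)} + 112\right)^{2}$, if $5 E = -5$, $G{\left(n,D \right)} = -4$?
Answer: $12321$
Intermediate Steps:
$P = -4$
$E = -1$ ($E = \frac{1}{5} \left(-5\right) = -1$)
$A{\left(s,p \right)} = -1$
$\left(A{\left(P,\frac{1}{2 + 10} \right)} + 112\right)^{2} = \left(-1 + 112\right)^{2} = 111^{2} = 12321$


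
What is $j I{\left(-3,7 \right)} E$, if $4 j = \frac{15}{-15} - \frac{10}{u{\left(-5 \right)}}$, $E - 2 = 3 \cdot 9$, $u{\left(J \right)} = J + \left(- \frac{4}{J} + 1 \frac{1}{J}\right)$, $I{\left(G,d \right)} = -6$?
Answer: $- \frac{609}{11} \approx -55.364$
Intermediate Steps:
$u{\left(J \right)} = J - \frac{3}{J}$ ($u{\left(J \right)} = J + \left(- \frac{4}{J} + \frac{1}{J}\right) = J - \frac{3}{J}$)
$E = 29$ ($E = 2 + 3 \cdot 9 = 2 + 27 = 29$)
$j = \frac{7}{22}$ ($j = \frac{\frac{15}{-15} - \frac{10}{-5 - \frac{3}{-5}}}{4} = \frac{15 \left(- \frac{1}{15}\right) - \frac{10}{-5 - - \frac{3}{5}}}{4} = \frac{-1 - \frac{10}{-5 + \frac{3}{5}}}{4} = \frac{-1 - \frac{10}{- \frac{22}{5}}}{4} = \frac{-1 - - \frac{25}{11}}{4} = \frac{-1 + \frac{25}{11}}{4} = \frac{1}{4} \cdot \frac{14}{11} = \frac{7}{22} \approx 0.31818$)
$j I{\left(-3,7 \right)} E = \frac{7}{22} \left(-6\right) 29 = \left(- \frac{21}{11}\right) 29 = - \frac{609}{11}$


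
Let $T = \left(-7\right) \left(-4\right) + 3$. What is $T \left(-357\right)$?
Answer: $-11067$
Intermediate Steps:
$T = 31$ ($T = 28 + 3 = 31$)
$T \left(-357\right) = 31 \left(-357\right) = -11067$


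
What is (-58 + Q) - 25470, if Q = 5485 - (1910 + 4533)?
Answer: -26486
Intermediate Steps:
Q = -958 (Q = 5485 - 1*6443 = 5485 - 6443 = -958)
(-58 + Q) - 25470 = (-58 - 958) - 25470 = -1016 - 25470 = -26486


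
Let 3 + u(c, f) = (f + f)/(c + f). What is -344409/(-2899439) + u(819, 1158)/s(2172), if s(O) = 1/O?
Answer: -7588358751609/1910730301 ≈ -3971.4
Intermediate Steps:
u(c, f) = -3 + 2*f/(c + f) (u(c, f) = -3 + (f + f)/(c + f) = -3 + (2*f)/(c + f) = -3 + 2*f/(c + f))
-344409/(-2899439) + u(819, 1158)/s(2172) = -344409/(-2899439) + ((-1*1158 - 3*819)/(819 + 1158))/(1/2172) = -344409*(-1/2899439) + ((-1158 - 2457)/1977)/(1/2172) = 344409/2899439 + ((1/1977)*(-3615))*2172 = 344409/2899439 - 1205/659*2172 = 344409/2899439 - 2617260/659 = -7588358751609/1910730301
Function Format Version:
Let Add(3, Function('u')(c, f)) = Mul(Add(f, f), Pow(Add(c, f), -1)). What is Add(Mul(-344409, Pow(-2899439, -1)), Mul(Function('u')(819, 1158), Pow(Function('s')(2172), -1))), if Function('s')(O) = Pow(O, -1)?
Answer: Rational(-7588358751609, 1910730301) ≈ -3971.4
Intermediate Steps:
Function('u')(c, f) = Add(-3, Mul(2, f, Pow(Add(c, f), -1))) (Function('u')(c, f) = Add(-3, Mul(Add(f, f), Pow(Add(c, f), -1))) = Add(-3, Mul(Mul(2, f), Pow(Add(c, f), -1))) = Add(-3, Mul(2, f, Pow(Add(c, f), -1))))
Add(Mul(-344409, Pow(-2899439, -1)), Mul(Function('u')(819, 1158), Pow(Function('s')(2172), -1))) = Add(Mul(-344409, Pow(-2899439, -1)), Mul(Mul(Pow(Add(819, 1158), -1), Add(Mul(-1, 1158), Mul(-3, 819))), Pow(Pow(2172, -1), -1))) = Add(Mul(-344409, Rational(-1, 2899439)), Mul(Mul(Pow(1977, -1), Add(-1158, -2457)), Pow(Rational(1, 2172), -1))) = Add(Rational(344409, 2899439), Mul(Mul(Rational(1, 1977), -3615), 2172)) = Add(Rational(344409, 2899439), Mul(Rational(-1205, 659), 2172)) = Add(Rational(344409, 2899439), Rational(-2617260, 659)) = Rational(-7588358751609, 1910730301)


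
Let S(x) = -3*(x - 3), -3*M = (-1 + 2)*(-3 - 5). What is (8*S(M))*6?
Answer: 48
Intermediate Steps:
M = 8/3 (M = -(-1 + 2)*(-3 - 5)/3 = -(-8)/3 = -1/3*(-8) = 8/3 ≈ 2.6667)
S(x) = 9 - 3*x (S(x) = -3*(-3 + x) = 9 - 3*x)
(8*S(M))*6 = (8*(9 - 3*8/3))*6 = (8*(9 - 8))*6 = (8*1)*6 = 8*6 = 48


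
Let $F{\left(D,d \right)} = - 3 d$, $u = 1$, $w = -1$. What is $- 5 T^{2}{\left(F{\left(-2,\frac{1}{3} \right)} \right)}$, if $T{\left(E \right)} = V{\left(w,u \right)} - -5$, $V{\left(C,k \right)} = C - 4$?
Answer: $0$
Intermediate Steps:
$V{\left(C,k \right)} = -4 + C$ ($V{\left(C,k \right)} = C - 4 = -4 + C$)
$T{\left(E \right)} = 0$ ($T{\left(E \right)} = \left(-4 - 1\right) - -5 = -5 + 5 = 0$)
$- 5 T^{2}{\left(F{\left(-2,\frac{1}{3} \right)} \right)} = - 5 \cdot 0^{2} = \left(-5\right) 0 = 0$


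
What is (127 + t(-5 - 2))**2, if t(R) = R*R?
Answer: 30976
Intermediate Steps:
t(R) = R**2
(127 + t(-5 - 2))**2 = (127 + (-5 - 2)**2)**2 = (127 + (-7)**2)**2 = (127 + 49)**2 = 176**2 = 30976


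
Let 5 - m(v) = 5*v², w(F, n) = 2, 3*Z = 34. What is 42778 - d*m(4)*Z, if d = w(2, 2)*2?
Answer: 46178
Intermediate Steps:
Z = 34/3 (Z = (⅓)*34 = 34/3 ≈ 11.333)
m(v) = 5 - 5*v²
d = 4 (d = 2*2 = 4)
42778 - d*m(4)*Z = 42778 - 4*(5 - 5*4²)*34/3 = 42778 - 4*(5 - 5*16)*34/3 = 42778 - 4*(5 - 80)*34/3 = 42778 - 4*(-75)*34/3 = 42778 - (-300)*34/3 = 42778 - 1*(-3400) = 42778 + 3400 = 46178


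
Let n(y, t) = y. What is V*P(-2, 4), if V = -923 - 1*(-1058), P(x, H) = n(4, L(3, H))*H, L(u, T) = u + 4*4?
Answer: 2160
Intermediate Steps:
L(u, T) = 16 + u (L(u, T) = u + 16 = 16 + u)
P(x, H) = 4*H
V = 135 (V = -923 + 1058 = 135)
V*P(-2, 4) = 135*(4*4) = 135*16 = 2160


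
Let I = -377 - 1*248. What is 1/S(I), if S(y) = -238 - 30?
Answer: -1/268 ≈ -0.0037313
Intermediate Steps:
I = -625 (I = -377 - 248 = -625)
S(y) = -268
1/S(I) = 1/(-268) = -1/268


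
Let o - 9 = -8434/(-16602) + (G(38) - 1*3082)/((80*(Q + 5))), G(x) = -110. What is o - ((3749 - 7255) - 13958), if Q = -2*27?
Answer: 10153804457/581070 ≈ 17474.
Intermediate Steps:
Q = -54
o = 5997977/581070 (o = 9 + (-8434/(-16602) + (-110 - 1*3082)/((80*(-54 + 5)))) = 9 + (-8434*(-1/16602) + (-110 - 3082)/((80*(-49)))) = 9 + (4217/8301 - 3192/(-3920)) = 9 + (4217/8301 - 3192*(-1/3920)) = 9 + (4217/8301 + 57/70) = 9 + 768347/581070 = 5997977/581070 ≈ 10.322)
o - ((3749 - 7255) - 13958) = 5997977/581070 - ((3749 - 7255) - 13958) = 5997977/581070 - (-3506 - 13958) = 5997977/581070 - 1*(-17464) = 5997977/581070 + 17464 = 10153804457/581070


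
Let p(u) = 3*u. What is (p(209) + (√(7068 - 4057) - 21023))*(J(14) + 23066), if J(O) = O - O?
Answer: -470454136 + 23066*√3011 ≈ -4.6919e+8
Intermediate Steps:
J(O) = 0
(p(209) + (√(7068 - 4057) - 21023))*(J(14) + 23066) = (3*209 + (√(7068 - 4057) - 21023))*(0 + 23066) = (627 + (√3011 - 21023))*23066 = (627 + (-21023 + √3011))*23066 = (-20396 + √3011)*23066 = -470454136 + 23066*√3011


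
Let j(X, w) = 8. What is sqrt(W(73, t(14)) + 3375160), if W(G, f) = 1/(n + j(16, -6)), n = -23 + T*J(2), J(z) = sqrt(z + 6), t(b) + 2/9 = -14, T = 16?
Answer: sqrt(-50627399 + 108005120*sqrt(2))/sqrt(-15 + 32*sqrt(2)) ≈ 1837.2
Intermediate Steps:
t(b) = -128/9 (t(b) = -2/9 - 14 = -128/9)
J(z) = sqrt(6 + z)
n = -23 + 32*sqrt(2) (n = -23 + 16*sqrt(6 + 2) = -23 + 16*sqrt(8) = -23 + 16*(2*sqrt(2)) = -23 + 32*sqrt(2) ≈ 22.255)
W(G, f) = 1/(-15 + 32*sqrt(2)) (W(G, f) = 1/((-23 + 32*sqrt(2)) + 8) = 1/(-15 + 32*sqrt(2)))
sqrt(W(73, t(14)) + 3375160) = sqrt((15/1823 + 32*sqrt(2)/1823) + 3375160) = sqrt(6152916695/1823 + 32*sqrt(2)/1823)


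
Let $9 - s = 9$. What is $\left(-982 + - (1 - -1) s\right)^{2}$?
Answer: $964324$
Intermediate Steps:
$s = 0$ ($s = 9 - 9 = 0$)
$\left(-982 + - (1 - -1) s\right)^{2} = \left(-982 + - (1 - -1) 0\right)^{2} = \left(-982 + - (1 + \left(-4 + 5\right)) 0\right)^{2} = \left(-982 + - (1 + 1) 0\right)^{2} = \left(-982 + \left(-1\right) 2 \cdot 0\right)^{2} = \left(-982 - 0\right)^{2} = \left(-982 + 0\right)^{2} = \left(-982\right)^{2} = 964324$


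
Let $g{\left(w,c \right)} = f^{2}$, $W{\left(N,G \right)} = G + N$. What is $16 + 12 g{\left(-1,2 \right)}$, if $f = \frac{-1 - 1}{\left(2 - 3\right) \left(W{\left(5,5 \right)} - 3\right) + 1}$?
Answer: $\frac{52}{3} \approx 17.333$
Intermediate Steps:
$f = \frac{1}{3}$ ($f = \frac{-1 - 1}{\left(2 - 3\right) \left(\left(5 + 5\right) - 3\right) + 1} = - \frac{2}{- (10 - 3) + 1} = - \frac{2}{\left(-1\right) 7 + 1} = - \frac{2}{-7 + 1} = - \frac{2}{-6} = \left(-2\right) \left(- \frac{1}{6}\right) = \frac{1}{3} \approx 0.33333$)
$g{\left(w,c \right)} = \frac{1}{9}$ ($g{\left(w,c \right)} = \left(\frac{1}{3}\right)^{2} = \frac{1}{9}$)
$16 + 12 g{\left(-1,2 \right)} = 16 + 12 \cdot \frac{1}{9} = 16 + \frac{4}{3} = \frac{52}{3}$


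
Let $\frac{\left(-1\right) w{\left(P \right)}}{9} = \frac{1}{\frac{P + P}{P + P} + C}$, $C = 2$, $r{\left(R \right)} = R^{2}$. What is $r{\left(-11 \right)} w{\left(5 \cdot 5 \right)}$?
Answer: $-363$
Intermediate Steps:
$w{\left(P \right)} = -3$ ($w{\left(P \right)} = - \frac{9}{\frac{P + P}{P + P} + 2} = - \frac{9}{\frac{2 P}{2 P} + 2} = - \frac{9}{2 P \frac{1}{2 P} + 2} = - \frac{9}{1 + 2} = - \frac{9}{3} = \left(-9\right) \frac{1}{3} = -3$)
$r{\left(-11 \right)} w{\left(5 \cdot 5 \right)} = \left(-11\right)^{2} \left(-3\right) = 121 \left(-3\right) = -363$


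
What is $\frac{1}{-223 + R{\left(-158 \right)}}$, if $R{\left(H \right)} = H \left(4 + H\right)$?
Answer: $\frac{1}{24109} \approx 4.1478 \cdot 10^{-5}$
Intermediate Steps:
$\frac{1}{-223 + R{\left(-158 \right)}} = \frac{1}{-223 - 158 \left(4 - 158\right)} = \frac{1}{-223 - -24332} = \frac{1}{-223 + 24332} = \frac{1}{24109}$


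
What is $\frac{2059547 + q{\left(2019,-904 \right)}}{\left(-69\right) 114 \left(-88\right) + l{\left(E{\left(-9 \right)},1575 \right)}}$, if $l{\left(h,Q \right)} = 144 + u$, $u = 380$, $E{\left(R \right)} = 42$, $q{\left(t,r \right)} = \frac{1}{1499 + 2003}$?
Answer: $\frac{7212533595}{2425947464} \approx 2.9731$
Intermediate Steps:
$q{\left(t,r \right)} = \frac{1}{3502}$
$l{\left(h,Q \right)} = 524$ ($l{\left(h,Q \right)} = 144 + 380 = 524$)
$\frac{2059547 + q{\left(2019,-904 \right)}}{\left(-69\right) 114 \left(-88\right) + l{\left(E{\left(-9 \right)},1575 \right)}} = \frac{2059547 + \frac{1}{3502}}{\left(-69\right) 114 \left(-88\right) + 524} = \frac{7212533595}{3502 \left(\left(-7866\right) \left(-88\right) + 524\right)} = \frac{7212533595}{3502 \left(692208 + 524\right)} = \frac{7212533595}{3502 \cdot 692732} = \frac{7212533595}{3502} \cdot \frac{1}{692732} = \frac{7212533595}{2425947464}$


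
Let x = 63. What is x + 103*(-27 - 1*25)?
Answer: -5293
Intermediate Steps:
x + 103*(-27 - 1*25) = 63 + 103*(-27 - 1*25) = 63 + 103*(-27 - 25) = 63 + 103*(-52) = 63 - 5356 = -5293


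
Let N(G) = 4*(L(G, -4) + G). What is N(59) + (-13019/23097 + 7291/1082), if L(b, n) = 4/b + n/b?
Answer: 6052178813/24990954 ≈ 242.17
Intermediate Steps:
N(G) = 4*G (N(G) = 4*((4 - 4)/G + G) = 4*(0/G + G) = 4*(0 + G) = 4*G)
N(59) + (-13019/23097 + 7291/1082) = 4*59 + (-13019/23097 + 7291/1082) = 236 + (-13019*1/23097 + 7291*(1/1082)) = 236 + (-13019/23097 + 7291/1082) = 236 + 154313669/24990954 = 6052178813/24990954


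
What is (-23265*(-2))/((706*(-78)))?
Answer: -7755/9178 ≈ -0.84496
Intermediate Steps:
(-23265*(-2))/((706*(-78))) = 46530/(-55068) = 46530*(-1/55068) = -7755/9178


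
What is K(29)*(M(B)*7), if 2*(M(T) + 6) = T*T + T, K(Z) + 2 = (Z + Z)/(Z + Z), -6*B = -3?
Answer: 315/8 ≈ 39.375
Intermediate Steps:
B = ½ (B = -⅙*(-3) = ½ ≈ 0.50000)
K(Z) = -1 (K(Z) = -2 + (Z + Z)/(Z + Z) = -2 + (2*Z)/((2*Z)) = -2 + (2*Z)*(1/(2*Z)) = -2 + 1 = -1)
M(T) = -6 + T/2 + T²/2 (M(T) = -6 + (T*T + T)/2 = -6 + (T² + T)/2 = -6 + (T + T²)/2 = -6 + (T/2 + T²/2) = -6 + T/2 + T²/2)
K(29)*(M(B)*7) = -(-6 + (½)*(½) + (½)²/2)*7 = -(-6 + ¼ + (½)*(¼))*7 = -(-6 + ¼ + ⅛)*7 = -(-45)*7/8 = -1*(-315/8) = 315/8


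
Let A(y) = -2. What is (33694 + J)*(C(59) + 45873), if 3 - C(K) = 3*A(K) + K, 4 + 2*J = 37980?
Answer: 2414047286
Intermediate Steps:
J = 18988 (J = -2 + (½)*37980 = -2 + 18990 = 18988)
C(K) = 9 - K (C(K) = 3 - (3*(-2) + K) = 3 - (-6 + K) = 3 + (6 - K) = 9 - K)
(33694 + J)*(C(59) + 45873) = (33694 + 18988)*((9 - 1*59) + 45873) = 52682*((9 - 59) + 45873) = 52682*(-50 + 45873) = 52682*45823 = 2414047286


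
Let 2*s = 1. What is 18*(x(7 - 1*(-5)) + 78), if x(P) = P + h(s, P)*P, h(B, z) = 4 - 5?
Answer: 1404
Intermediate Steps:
s = ½ (s = (½)*1 = ½ ≈ 0.50000)
h(B, z) = -1
x(P) = 0 (x(P) = P - P = 0)
18*(x(7 - 1*(-5)) + 78) = 18*(0 + 78) = 18*78 = 1404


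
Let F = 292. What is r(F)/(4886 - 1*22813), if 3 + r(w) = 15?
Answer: -12/17927 ≈ -0.00066938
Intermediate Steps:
r(w) = 12 (r(w) = -3 + 15 = 12)
r(F)/(4886 - 1*22813) = 12/(4886 - 1*22813) = 12/(4886 - 22813) = 12/(-17927) = 12*(-1/17927) = -12/17927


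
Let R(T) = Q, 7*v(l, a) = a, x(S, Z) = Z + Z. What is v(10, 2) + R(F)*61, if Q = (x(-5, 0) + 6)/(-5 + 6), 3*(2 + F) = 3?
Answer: 2564/7 ≈ 366.29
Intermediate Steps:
F = -1 (F = -2 + (⅓)*3 = -2 + 1 = -1)
x(S, Z) = 2*Z
v(l, a) = a/7
Q = 6 (Q = (2*0 + 6)/(-5 + 6) = (0 + 6)/1 = 6*1 = 6)
R(T) = 6
v(10, 2) + R(F)*61 = (⅐)*2 + 6*61 = 2/7 + 366 = 2564/7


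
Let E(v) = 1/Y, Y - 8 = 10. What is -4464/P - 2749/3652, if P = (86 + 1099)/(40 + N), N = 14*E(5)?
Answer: -668038429/4327620 ≈ -154.37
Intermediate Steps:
Y = 18 (Y = 8 + 10 = 18)
E(v) = 1/18
N = 7/9 (N = 14*(1/18) = 7/9 ≈ 0.77778)
P = 10665/367 (P = (86 + 1099)/(40 + 7/9) = 1185/(367/9) = 1185*(9/367) = 10665/367 ≈ 29.060)
-4464/P - 2749/3652 = -4464/10665/367 - 2749/3652 = -4464*367/10665 - 2749*1/3652 = -182032/1185 - 2749/3652 = -668038429/4327620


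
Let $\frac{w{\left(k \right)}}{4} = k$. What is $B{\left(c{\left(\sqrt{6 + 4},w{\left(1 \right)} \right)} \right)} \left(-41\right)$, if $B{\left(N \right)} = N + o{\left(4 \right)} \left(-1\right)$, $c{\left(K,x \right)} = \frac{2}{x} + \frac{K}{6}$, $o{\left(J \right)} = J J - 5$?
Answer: $\frac{861}{2} - \frac{41 \sqrt{10}}{6} \approx 408.89$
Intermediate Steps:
$o{\left(J \right)} = -5 + J^{2}$ ($o{\left(J \right)} = J^{2} - 5 = -5 + J^{2}$)
$w{\left(k \right)} = 4 k$
$c{\left(K,x \right)} = \frac{2}{x} + \frac{K}{6}$ ($c{\left(K,x \right)} = \frac{2}{x} + K \frac{1}{6} = \frac{2}{x} + \frac{K}{6}$)
$B{\left(N \right)} = -11 + N$ ($B{\left(N \right)} = N + \left(-5 + 4^{2}\right) \left(-1\right) = N + \left(-5 + 16\right) \left(-1\right) = N + 11 \left(-1\right) = N - 11 = -11 + N$)
$B{\left(c{\left(\sqrt{6 + 4},w{\left(1 \right)} \right)} \right)} \left(-41\right) = \left(-11 + \left(\frac{2}{4 \cdot 1} + \frac{\sqrt{6 + 4}}{6}\right)\right) \left(-41\right) = \left(-11 + \left(\frac{2}{4} + \frac{\sqrt{10}}{6}\right)\right) \left(-41\right) = \left(-11 + \left(2 \cdot \frac{1}{4} + \frac{\sqrt{10}}{6}\right)\right) \left(-41\right) = \left(-11 + \left(\frac{1}{2} + \frac{\sqrt{10}}{6}\right)\right) \left(-41\right) = \left(- \frac{21}{2} + \frac{\sqrt{10}}{6}\right) \left(-41\right) = \frac{861}{2} - \frac{41 \sqrt{10}}{6}$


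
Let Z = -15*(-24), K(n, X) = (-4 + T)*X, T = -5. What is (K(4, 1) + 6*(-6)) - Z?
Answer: -405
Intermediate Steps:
K(n, X) = -9*X (K(n, X) = (-4 - 5)*X = -9*X)
Z = 360
(K(4, 1) + 6*(-6)) - Z = (-9*1 + 6*(-6)) - 1*360 = (-9 - 36) - 360 = -45 - 360 = -405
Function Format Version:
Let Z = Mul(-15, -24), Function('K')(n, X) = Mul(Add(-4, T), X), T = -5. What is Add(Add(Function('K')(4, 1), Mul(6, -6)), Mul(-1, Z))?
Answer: -405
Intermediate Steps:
Function('K')(n, X) = Mul(-9, X) (Function('K')(n, X) = Mul(Add(-4, -5), X) = Mul(-9, X))
Z = 360
Add(Add(Function('K')(4, 1), Mul(6, -6)), Mul(-1, Z)) = Add(Add(Mul(-9, 1), Mul(6, -6)), Mul(-1, 360)) = Add(Add(-9, -36), -360) = Add(-45, -360) = -405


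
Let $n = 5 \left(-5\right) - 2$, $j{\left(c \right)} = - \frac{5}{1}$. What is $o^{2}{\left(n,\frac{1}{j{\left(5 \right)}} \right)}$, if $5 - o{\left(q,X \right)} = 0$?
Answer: $25$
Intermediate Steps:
$j{\left(c \right)} = -5$ ($j{\left(c \right)} = \left(-5\right) 1 = -5$)
$n = -27$ ($n = -25 - 2 = -27$)
$o{\left(q,X \right)} = 5$ ($o{\left(q,X \right)} = 5 - 0 = 5 + 0 = 5$)
$o^{2}{\left(n,\frac{1}{j{\left(5 \right)}} \right)} = 5^{2} = 25$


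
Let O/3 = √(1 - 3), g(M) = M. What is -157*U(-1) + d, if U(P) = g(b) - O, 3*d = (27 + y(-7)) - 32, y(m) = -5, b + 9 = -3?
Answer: 5642/3 + 471*I*√2 ≈ 1880.7 + 666.09*I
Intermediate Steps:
b = -12 (b = -9 - 3 = -12)
O = 3*I*√2 (O = 3*√(1 - 3) = 3*√(-2) = 3*(I*√2) = 3*I*√2 ≈ 4.2426*I)
d = -10/3 (d = ((27 - 5) - 32)/3 = (22 - 32)/3 = (⅓)*(-10) = -10/3 ≈ -3.3333)
U(P) = -12 - 3*I*√2
-157*U(-1) + d = -157*(-12 - 3*I*√2) - 10/3 = (1884 + 471*I*√2) - 10/3 = 5642/3 + 471*I*√2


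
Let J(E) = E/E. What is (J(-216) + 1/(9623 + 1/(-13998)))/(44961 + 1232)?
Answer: 134716751/6222324269329 ≈ 2.1651e-5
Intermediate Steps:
J(E) = 1
(J(-216) + 1/(9623 + 1/(-13998)))/(44961 + 1232) = (1 + 1/(9623 + 1/(-13998)))/(44961 + 1232) = (1 + 1/(9623 - 1/13998))/46193 = (1 + 1/(134702753/13998))*(1/46193) = (1 + 13998/134702753)*(1/46193) = (134716751/134702753)*(1/46193) = 134716751/6222324269329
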